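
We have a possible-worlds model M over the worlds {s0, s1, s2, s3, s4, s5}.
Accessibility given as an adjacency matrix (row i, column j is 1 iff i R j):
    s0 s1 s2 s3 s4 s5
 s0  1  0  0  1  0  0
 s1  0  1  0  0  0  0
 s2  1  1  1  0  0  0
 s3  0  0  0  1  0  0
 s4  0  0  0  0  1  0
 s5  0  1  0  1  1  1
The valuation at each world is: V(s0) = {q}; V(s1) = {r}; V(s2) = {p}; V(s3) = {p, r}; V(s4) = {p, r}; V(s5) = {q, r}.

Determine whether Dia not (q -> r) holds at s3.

Recall that Dia ψ holds at a world iff ψ holds at some accessible world.
At s3: Dia not (q -> r) requires not (q -> r) at some successor in {s3}.
  At s3: not (q -> r) is false.
So Dia not (q -> r) is false at s3.

No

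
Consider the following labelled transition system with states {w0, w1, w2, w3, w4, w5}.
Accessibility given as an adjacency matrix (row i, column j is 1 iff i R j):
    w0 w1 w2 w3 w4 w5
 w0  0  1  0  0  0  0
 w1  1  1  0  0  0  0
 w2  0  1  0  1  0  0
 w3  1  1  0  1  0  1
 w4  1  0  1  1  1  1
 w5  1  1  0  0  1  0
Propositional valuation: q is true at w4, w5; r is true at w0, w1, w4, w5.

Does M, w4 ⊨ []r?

No

At w4: []r requires r at every successor {w0, w2, w3, w4, w5}.
  r fails at w2, so []r is false at w4.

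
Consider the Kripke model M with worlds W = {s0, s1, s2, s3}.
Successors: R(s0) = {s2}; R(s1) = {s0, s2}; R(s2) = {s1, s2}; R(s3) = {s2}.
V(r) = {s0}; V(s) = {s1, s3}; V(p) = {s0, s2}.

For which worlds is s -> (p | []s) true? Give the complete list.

s0, s2

Let φ = s -> (p | []s). Evaluate φ at each world:
  s0 (successors {s2}): φ is true.
  s1 (successors {s0, s2}): φ is false.
  s2 (successors {s1, s2}): φ is true.
  s3 (successors {s2}): φ is false.
For instance, at s0:
  At s0: s is false, p | []s is true, so s -> (p | []s) is true.
    At s0: p is true, []s is false, so p | []s is true.
      At s0: []s requires s at every successor {s2}.
        s fails at s2, so []s is false at s0.
Satisfying worlds: {s0, s2}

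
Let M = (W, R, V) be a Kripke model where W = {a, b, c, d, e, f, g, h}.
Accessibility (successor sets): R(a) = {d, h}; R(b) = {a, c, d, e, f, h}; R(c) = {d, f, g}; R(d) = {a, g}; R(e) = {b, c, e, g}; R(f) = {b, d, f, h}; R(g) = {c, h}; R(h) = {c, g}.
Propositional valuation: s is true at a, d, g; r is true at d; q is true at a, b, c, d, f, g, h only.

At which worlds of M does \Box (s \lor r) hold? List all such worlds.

d

Let φ = \Box (s \lor r). Evaluate φ at each world:
  a (successors {d, h}): φ is false.
  b (successors {a, c, d, e, f, h}): φ is false.
  c (successors {d, f, g}): φ is false.
  d (successors {a, g}): φ is true.
  e (successors {b, c, e, g}): φ is false.
  f (successors {b, d, f, h}): φ is false.
  g (successors {c, h}): φ is false.
  h (successors {c, g}): φ is false.
For instance, at a:
  At a: \Box (s \lor r) requires s \lor r at every successor {d, h}.
    s \lor r fails at h, so \Box (s \lor r) is false at a.
Satisfying worlds: {d}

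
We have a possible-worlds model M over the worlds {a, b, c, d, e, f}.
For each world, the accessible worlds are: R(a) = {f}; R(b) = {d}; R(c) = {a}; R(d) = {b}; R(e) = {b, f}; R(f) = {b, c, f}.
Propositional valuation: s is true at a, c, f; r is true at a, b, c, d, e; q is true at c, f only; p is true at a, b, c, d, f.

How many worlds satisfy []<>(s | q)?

2

Let φ = []<>(s | q). Evaluate φ at each world:
  a (successors {f}): φ is true.
  b (successors {d}): φ is false.
  c (successors {a}): φ is true.
  d (successors {b}): φ is false.
  e (successors {b, f}): φ is false.
  f (successors {b, c, f}): φ is false.
For instance, at d:
  At d: []<>(s | q) requires <>(s | q) at every successor {b}.
    <>(s | q) fails at b, so []<>(s | q) is false at d.
      At b: <>(s | q) requires s | q at some successor in {d}.
        At d: s | q is false.
      So <>(s | q) is false at b.
Satisfying worlds: {a, c}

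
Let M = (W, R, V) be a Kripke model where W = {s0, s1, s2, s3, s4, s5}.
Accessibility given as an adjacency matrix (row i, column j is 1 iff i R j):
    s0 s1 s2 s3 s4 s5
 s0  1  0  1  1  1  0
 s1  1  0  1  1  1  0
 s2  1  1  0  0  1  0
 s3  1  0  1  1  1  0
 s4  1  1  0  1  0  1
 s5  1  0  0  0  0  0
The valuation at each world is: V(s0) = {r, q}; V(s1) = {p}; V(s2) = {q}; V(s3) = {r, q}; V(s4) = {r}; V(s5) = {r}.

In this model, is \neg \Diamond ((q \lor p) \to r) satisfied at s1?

No

At s1: \Diamond ((q \lor p) \to r) is true, so \neg \Diamond ((q \lor p) \to r) is false.
  At s1: \Diamond ((q \lor p) \to r) requires (q \lor p) \to r at some successor in {s0, s2, s3, s4}.
    (q \lor p) \to r holds at s0, so \Diamond ((q \lor p) \to r) is true at s1.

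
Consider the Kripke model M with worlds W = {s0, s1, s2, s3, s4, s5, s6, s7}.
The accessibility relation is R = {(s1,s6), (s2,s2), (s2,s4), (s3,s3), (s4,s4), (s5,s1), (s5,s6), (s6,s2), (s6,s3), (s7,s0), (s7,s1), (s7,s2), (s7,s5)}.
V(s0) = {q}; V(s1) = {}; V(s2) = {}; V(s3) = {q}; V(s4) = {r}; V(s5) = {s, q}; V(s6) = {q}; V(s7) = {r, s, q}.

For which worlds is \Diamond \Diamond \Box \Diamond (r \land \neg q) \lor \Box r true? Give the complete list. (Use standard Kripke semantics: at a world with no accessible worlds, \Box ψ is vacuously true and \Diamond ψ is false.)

s0, s1, s2, s4, s5, s6, s7

Let φ = \Diamond \Diamond \Box \Diamond (r \land \neg q) \lor \Box r. Evaluate φ at each world:
  s0 (successors ∅): φ is true.
  s1 (successors {s6}): φ is true.
  s2 (successors {s2, s4}): φ is true.
  s3 (successors {s3}): φ is false.
  s4 (successors {s4}): φ is true.
  s5 (successors {s1, s6}): φ is true.
  s6 (successors {s2, s3}): φ is true.
  s7 (successors {s0, s1, s2, s5}): φ is true.
For instance, at s3:
  At s3: \Diamond \Diamond \Box \Diamond (r \land \neg q) is false, \Box r is false, so \Diamond \Diamond \Box \Diamond (r \land \neg q) \lor \Box r is false.
    At s3: \Diamond \Diamond \Box \Diamond (r \land \neg q) requires \Diamond \Box \Diamond (r \land \neg q) at some successor in {s3}.
      At s3: \Diamond \Box \Diamond (r \land \neg q) is false.
    So \Diamond \Diamond \Box \Diamond (r \land \neg q) is false at s3.
    At s3: \Box r requires r at every successor {s3}.
      r fails at s3, so \Box r is false at s3.
Satisfying worlds: {s0, s1, s2, s4, s5, s6, s7}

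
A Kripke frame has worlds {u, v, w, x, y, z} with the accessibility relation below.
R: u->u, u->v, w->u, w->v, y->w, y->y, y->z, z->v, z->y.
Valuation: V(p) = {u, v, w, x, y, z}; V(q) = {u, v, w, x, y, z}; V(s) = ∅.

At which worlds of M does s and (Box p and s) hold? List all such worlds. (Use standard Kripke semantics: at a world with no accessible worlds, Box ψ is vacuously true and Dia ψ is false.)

Let φ = s and (Box p and s). Evaluate φ at each world:
  u (successors {u, v}): φ is false.
  v (successors ∅): φ is false.
  w (successors {u, v}): φ is false.
  x (successors ∅): φ is false.
  y (successors {w, y, z}): φ is false.
  z (successors {v, y}): φ is false.
For instance, at u:
  At u: s is false, Box p and s is false, so s and (Box p and s) is false.
    At u: Box p is true, s is false, so Box p and s is false.
      At u: Box p requires p at every successor {u, v}.
        At u: p is true.
        At v: p is true.
      So Box p is true at u.
Satisfying worlds: none.

none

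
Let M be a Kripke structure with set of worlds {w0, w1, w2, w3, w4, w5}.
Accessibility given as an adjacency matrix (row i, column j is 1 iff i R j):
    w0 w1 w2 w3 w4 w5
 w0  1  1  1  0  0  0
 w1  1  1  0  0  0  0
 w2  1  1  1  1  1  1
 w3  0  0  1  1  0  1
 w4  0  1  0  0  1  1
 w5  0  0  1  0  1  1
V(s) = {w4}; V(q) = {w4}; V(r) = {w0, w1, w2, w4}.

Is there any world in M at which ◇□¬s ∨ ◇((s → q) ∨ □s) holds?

Recall that □ψ holds at a world iff ψ holds at every accessible world, and ◇ψ holds iff ψ holds at some accessible world.
Let φ = ◇□¬s ∨ ◇((s → q) ∨ □s). Evaluate φ at each world:
  w0 (successors {w0, w1, w2}): φ is true.
  w1 (successors {w0, w1}): φ is true.
  w2 (successors {w0, w1, w2, w3, w4, w5}): φ is true.
  w3 (successors {w2, w3, w5}): φ is true.
  w4 (successors {w1, w4, w5}): φ is true.
  w5 (successors {w2, w4, w5}): φ is true.
Detail at w0 (witness):
  At w0: ◇□¬s is true, ◇((s → q) ∨ □s) is true, so ◇□¬s ∨ ◇((s → q) ∨ □s) is true.
    At w0: ◇□¬s requires □¬s at some successor in {w0, w1, w2}.
      □¬s holds at w0, so ◇□¬s is true at w0.
    At w0: ◇((s → q) ∨ □s) requires (s → q) ∨ □s at some successor in {w0, w1, w2}.
      (s → q) ∨ □s holds at w0, so ◇((s → q) ∨ □s) is true at w0.

Yes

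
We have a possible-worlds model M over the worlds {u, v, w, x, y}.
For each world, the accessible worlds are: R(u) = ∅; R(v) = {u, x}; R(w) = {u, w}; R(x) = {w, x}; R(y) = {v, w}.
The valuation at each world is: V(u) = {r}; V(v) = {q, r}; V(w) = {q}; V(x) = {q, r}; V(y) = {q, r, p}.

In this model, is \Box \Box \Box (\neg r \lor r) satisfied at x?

Yes

At x: \Box \Box \Box (\neg r \lor r) requires \Box \Box (\neg r \lor r) at every successor {w, x}.
    At w: \Box \Box (\neg r \lor r) requires \Box (\neg r \lor r) at every successor {u, w}.
      At u: \Box (\neg r \lor r) is true.
      At w: \Box (\neg r \lor r) is true.
    So \Box \Box (\neg r \lor r) is true at w.
    At x: \Box \Box (\neg r \lor r) requires \Box (\neg r \lor r) at every successor {w, x}.
      At w: \Box (\neg r \lor r) is true.
      At x: \Box (\neg r \lor r) is true.
    So \Box \Box (\neg r \lor r) is true at x.
So \Box \Box \Box (\neg r \lor r) is true at x.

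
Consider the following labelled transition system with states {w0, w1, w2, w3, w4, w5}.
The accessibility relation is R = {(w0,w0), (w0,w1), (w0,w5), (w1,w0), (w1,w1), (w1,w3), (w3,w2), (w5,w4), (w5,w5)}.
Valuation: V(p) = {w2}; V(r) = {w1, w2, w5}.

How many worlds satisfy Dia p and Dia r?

1

Let φ = Dia p and Dia r. Evaluate φ at each world:
  w0 (successors {w0, w1, w5}): φ is false.
  w1 (successors {w0, w1, w3}): φ is false.
  w2 (successors ∅): φ is false.
  w3 (successors {w2}): φ is true.
  w4 (successors ∅): φ is false.
  w5 (successors {w4, w5}): φ is false.
For instance, at w5:
  At w5: Dia p is false, Dia r is true, so Dia p and Dia r is false.
    At w5: Dia p requires p at some successor in {w4, w5}.
      At w4: p is false.
      At w5: p is false.
    So Dia p is false at w5.
    At w5: Dia r requires r at some successor in {w4, w5}.
      r holds at w5, so Dia r is true at w5.
Satisfying worlds: {w3}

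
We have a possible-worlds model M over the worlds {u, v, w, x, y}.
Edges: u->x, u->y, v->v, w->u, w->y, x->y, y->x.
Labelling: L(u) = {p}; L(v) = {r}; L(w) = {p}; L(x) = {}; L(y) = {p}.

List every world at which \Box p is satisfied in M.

w, x

Recall that \Box ψ holds at a world iff ψ holds at every accessible world, and \Diamond ψ holds iff ψ holds at some accessible world.
Let φ = \Box p. Evaluate φ at each world:
  u (successors {x, y}): φ is false.
  v (successors {v}): φ is false.
  w (successors {u, y}): φ is true.
  x (successors {y}): φ is true.
  y (successors {x}): φ is false.
For instance, at x:
  At x: \Box p requires p at every successor {y}.
    At y: p is true.
  So \Box p is true at x.
Satisfying worlds: {w, x}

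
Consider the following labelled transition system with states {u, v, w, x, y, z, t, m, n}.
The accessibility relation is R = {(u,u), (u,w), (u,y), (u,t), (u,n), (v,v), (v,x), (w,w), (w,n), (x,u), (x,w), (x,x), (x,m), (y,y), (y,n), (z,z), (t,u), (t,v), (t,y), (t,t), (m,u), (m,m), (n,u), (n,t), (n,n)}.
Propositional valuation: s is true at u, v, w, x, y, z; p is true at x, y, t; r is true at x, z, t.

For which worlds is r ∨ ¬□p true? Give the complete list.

u, v, w, x, y, z, t, m, n

Let φ = r ∨ ¬□p. Evaluate φ at each world:
  u (successors {u, w, y, t, n}): φ is true.
  v (successors {v, x}): φ is true.
  w (successors {w, n}): φ is true.
  x (successors {u, w, x, m}): φ is true.
  y (successors {y, n}): φ is true.
  z (successors {z}): φ is true.
  t (successors {u, v, y, t}): φ is true.
  m (successors {u, m}): φ is true.
  n (successors {u, t, n}): φ is true.
For instance, at n:
  At n: r is false, ¬□p is true, so r ∨ ¬□p is true.
    At n: □p is false, so ¬□p is true.
      At n: □p requires p at every successor {u, t, n}.
        p fails at u, so □p is false at n.
Satisfying worlds: {u, v, w, x, y, z, t, m, n}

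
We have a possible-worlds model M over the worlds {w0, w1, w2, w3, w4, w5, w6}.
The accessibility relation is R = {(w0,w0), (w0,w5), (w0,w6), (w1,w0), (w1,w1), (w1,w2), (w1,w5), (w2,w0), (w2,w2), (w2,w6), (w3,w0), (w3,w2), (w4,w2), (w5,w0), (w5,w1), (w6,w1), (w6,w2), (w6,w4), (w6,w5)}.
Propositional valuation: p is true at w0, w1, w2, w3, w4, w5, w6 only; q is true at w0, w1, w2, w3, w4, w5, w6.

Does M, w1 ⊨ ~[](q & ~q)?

At w1: [](q & ~q) is false, so ~[](q & ~q) is true.
  At w1: [](q & ~q) requires q & ~q at every successor {w0, w1, w2, w5}.
    q & ~q fails at w0, so [](q & ~q) is false at w1.

Yes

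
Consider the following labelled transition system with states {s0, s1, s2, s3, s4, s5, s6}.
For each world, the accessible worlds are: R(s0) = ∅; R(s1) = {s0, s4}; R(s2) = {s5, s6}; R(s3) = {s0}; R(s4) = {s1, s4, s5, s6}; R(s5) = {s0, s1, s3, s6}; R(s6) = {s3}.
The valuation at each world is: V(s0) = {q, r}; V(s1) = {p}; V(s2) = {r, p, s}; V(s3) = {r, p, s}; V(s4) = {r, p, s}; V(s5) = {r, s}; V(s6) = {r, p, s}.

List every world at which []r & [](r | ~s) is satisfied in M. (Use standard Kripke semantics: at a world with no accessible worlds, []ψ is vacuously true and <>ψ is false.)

s0, s1, s2, s3, s6

Recall that []ψ holds at a world iff ψ holds at every accessible world, and <>ψ holds iff ψ holds at some accessible world.
Let φ = []r & [](r | ~s). Evaluate φ at each world:
  s0 (successors ∅): φ is true.
  s1 (successors {s0, s4}): φ is true.
  s2 (successors {s5, s6}): φ is true.
  s3 (successors {s0}): φ is true.
  s4 (successors {s1, s4, s5, s6}): φ is false.
  s5 (successors {s0, s1, s3, s6}): φ is false.
  s6 (successors {s3}): φ is true.
For instance, at s2:
  At s2: []r is true, [](r | ~s) is true, so []r & [](r | ~s) is true.
    At s2: []r requires r at every successor {s5, s6}.
      At s5: r is true.
      At s6: r is true.
    So []r is true at s2.
    At s2: [](r | ~s) requires r | ~s at every successor {s5, s6}.
      At s5: r | ~s is true.
      At s6: r | ~s is true.
    So [](r | ~s) is true at s2.
Satisfying worlds: {s0, s1, s2, s3, s6}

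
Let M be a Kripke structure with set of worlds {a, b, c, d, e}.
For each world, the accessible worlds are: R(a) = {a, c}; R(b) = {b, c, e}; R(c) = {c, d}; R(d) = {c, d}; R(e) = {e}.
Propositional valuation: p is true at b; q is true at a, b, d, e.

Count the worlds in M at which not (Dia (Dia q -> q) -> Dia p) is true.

4

Let φ = not (Dia (Dia q -> q) -> Dia p). Evaluate φ at each world:
  a (successors {a, c}): φ is true.
  b (successors {b, c, e}): φ is false.
  c (successors {c, d}): φ is true.
  d (successors {c, d}): φ is true.
  e (successors {e}): φ is true.
For instance, at d:
  At d: Dia (Dia q -> q) -> Dia p is false, so not (Dia (Dia q -> q) -> Dia p) is true.
    At d: Dia (Dia q -> q) is true, Dia p is false, so Dia (Dia q -> q) -> Dia p is false.
      At d: Dia (Dia q -> q) requires Dia q -> q at some successor in {c, d}.
        Dia q -> q holds at d, so Dia (Dia q -> q) is true at d.
      At d: Dia p requires p at some successor in {c, d}.
        At c: p is false.
        At d: p is false.
      So Dia p is false at d.
Satisfying worlds: {a, c, d, e}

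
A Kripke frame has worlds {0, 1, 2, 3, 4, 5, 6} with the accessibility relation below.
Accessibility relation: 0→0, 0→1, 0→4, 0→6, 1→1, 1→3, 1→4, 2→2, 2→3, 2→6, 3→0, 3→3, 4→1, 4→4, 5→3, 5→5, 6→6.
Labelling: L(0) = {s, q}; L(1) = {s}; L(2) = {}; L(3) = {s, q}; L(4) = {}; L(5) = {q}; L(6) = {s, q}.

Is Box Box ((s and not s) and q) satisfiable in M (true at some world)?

No

Let φ = Box Box ((s and not s) and q). Evaluate φ at each world:
  0 (successors {0, 1, 4, 6}): φ is false.
  1 (successors {1, 3, 4}): φ is false.
  2 (successors {2, 3, 6}): φ is false.
  3 (successors {0, 3}): φ is false.
  4 (successors {1, 4}): φ is false.
  5 (successors {3, 5}): φ is false.
  6 (successors {6}): φ is false.
For instance, at 2:
  At 2: Box Box ((s and not s) and q) requires Box ((s and not s) and q) at every successor {2, 3, 6}.
    Box ((s and not s) and q) fails at 2, so Box Box ((s and not s) and q) is false at 2.
      At 2: Box ((s and not s) and q) requires (s and not s) and q at every successor {2, 3, 6}.
        (s and not s) and q fails at 2, so Box ((s and not s) and q) is false at 2.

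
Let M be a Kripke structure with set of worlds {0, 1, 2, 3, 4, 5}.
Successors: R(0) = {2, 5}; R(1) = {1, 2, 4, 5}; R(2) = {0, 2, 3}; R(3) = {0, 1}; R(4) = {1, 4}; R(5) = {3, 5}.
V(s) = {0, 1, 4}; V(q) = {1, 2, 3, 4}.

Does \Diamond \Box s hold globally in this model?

Recall that \Box ψ holds at a world iff ψ holds at every accessible world, and \Diamond ψ holds iff ψ holds at some accessible world.
Let φ = \Diamond \Box s. Evaluate φ at each world:
  0 (successors {2, 5}): φ is false.
  1 (successors {1, 2, 4, 5}): φ is true.
  2 (successors {0, 2, 3}): φ is true.
  3 (successors {0, 1}): φ is false.
  4 (successors {1, 4}): φ is true.
  5 (successors {3, 5}): φ is true.
Detail at 0 (counterexample):
  At 0: \Diamond \Box s requires \Box s at some successor in {2, 5}.
    At 2: \Box s is false.
    At 5: \Box s is false.
  So \Diamond \Box s is false at 0.

No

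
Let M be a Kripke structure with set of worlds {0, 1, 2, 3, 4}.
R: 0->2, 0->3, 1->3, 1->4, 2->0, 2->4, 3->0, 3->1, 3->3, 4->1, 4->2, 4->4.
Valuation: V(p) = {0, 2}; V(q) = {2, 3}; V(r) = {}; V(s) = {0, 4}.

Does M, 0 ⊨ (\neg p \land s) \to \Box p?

At 0: \neg p \land s is false, \Box p is false, so (\neg p \land s) \to \Box p is true.
  At 0: \Box p requires p at every successor {2, 3}.
    p fails at 3, so \Box p is false at 0.

Yes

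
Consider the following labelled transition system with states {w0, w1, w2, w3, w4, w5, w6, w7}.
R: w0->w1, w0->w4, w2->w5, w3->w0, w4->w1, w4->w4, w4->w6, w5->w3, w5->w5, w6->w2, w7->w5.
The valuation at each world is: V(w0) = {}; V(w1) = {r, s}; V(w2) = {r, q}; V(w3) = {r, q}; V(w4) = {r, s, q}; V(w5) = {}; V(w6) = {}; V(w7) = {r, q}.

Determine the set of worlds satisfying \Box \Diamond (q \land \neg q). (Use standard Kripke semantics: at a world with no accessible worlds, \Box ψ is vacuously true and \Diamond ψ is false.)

w1

Let φ = \Box \Diamond (q \land \neg q). Evaluate φ at each world:
  w0 (successors {w1, w4}): φ is false.
  w1 (successors ∅): φ is true.
  w2 (successors {w5}): φ is false.
  w3 (successors {w0}): φ is false.
  w4 (successors {w1, w4, w6}): φ is false.
  w5 (successors {w3, w5}): φ is false.
  w6 (successors {w2}): φ is false.
  w7 (successors {w5}): φ is false.
For instance, at w6:
  At w6: \Box \Diamond (q \land \neg q) requires \Diamond (q \land \neg q) at every successor {w2}.
    \Diamond (q \land \neg q) fails at w2, so \Box \Diamond (q \land \neg q) is false at w6.
      At w2: \Diamond (q \land \neg q) requires q \land \neg q at some successor in {w5}.
        At w5: q \land \neg q is false.
      So \Diamond (q \land \neg q) is false at w2.
Satisfying worlds: {w1}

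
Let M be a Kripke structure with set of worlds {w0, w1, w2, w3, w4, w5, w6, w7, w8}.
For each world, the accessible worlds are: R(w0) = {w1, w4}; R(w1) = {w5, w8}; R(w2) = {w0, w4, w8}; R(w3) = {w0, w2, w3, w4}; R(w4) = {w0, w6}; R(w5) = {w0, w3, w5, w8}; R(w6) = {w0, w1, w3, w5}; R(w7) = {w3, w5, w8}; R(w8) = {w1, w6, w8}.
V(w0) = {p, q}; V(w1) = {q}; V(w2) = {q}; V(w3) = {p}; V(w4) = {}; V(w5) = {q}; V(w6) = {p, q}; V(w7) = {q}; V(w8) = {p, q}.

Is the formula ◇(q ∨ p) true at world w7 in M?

Yes

At w7: ◇(q ∨ p) requires q ∨ p at some successor in {w3, w5, w8}.
  q ∨ p holds at w3, so ◇(q ∨ p) is true at w7.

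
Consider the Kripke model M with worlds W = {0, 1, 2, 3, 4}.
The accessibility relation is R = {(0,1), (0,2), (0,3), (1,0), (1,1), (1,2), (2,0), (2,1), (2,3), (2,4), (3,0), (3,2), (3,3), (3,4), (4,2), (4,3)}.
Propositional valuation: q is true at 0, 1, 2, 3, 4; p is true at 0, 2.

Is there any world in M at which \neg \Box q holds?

Let φ = \neg \Box q. Evaluate φ at each world:
  0 (successors {1, 2, 3}): φ is false.
  1 (successors {0, 1, 2}): φ is false.
  2 (successors {0, 1, 3, 4}): φ is false.
  3 (successors {0, 2, 3, 4}): φ is false.
  4 (successors {2, 3}): φ is false.
For instance, at 1:
  At 1: \Box q is true, so \neg \Box q is false.
    At 1: \Box q requires q at every successor {0, 1, 2}.
      At 0: q is true.
      At 1: q is true.
      At 2: q is true.
    So \Box q is true at 1.

No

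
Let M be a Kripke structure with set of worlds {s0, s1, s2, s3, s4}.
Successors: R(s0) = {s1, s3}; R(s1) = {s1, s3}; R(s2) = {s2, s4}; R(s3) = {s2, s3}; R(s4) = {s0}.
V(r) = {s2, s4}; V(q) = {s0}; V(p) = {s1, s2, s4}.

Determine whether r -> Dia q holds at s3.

Yes

Recall that Dia ψ holds at a world iff ψ holds at some accessible world.
At s3: r is false, Dia q is false, so r -> Dia q is true.
  At s3: Dia q requires q at some successor in {s2, s3}.
    At s2: q is false.
    At s3: q is false.
  So Dia q is false at s3.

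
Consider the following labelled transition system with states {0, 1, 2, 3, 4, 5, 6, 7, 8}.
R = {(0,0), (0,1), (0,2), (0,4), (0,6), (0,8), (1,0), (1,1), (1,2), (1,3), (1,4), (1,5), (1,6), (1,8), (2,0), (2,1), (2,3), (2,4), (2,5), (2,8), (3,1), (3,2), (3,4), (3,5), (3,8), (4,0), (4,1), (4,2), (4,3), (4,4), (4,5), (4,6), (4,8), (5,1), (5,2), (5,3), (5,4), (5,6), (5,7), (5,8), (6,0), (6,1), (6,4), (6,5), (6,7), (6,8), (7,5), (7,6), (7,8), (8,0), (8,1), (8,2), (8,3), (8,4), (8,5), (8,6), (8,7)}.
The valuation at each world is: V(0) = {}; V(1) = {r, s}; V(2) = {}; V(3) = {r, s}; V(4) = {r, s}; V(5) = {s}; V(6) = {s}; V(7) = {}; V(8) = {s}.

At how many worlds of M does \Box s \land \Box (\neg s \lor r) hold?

Let φ = \Box s \land \Box (\neg s \lor r). Evaluate φ at each world:
  0 (successors {0, 1, 2, 4, 6, 8}): φ is false.
  1 (successors {0, 1, 2, 3, 4, 5, 6, 8}): φ is false.
  2 (successors {0, 1, 3, 4, 5, 8}): φ is false.
  3 (successors {1, 2, 4, 5, 8}): φ is false.
  4 (successors {0, 1, 2, 3, 4, 5, 6, 8}): φ is false.
  5 (successors {1, 2, 3, 4, 6, 7, 8}): φ is false.
  6 (successors {0, 1, 4, 5, 7, 8}): φ is false.
  7 (successors {5, 6, 8}): φ is false.
  8 (successors {0, 1, 2, 3, 4, 5, 6, 7}): φ is false.
For instance, at 5:
  At 5: \Box s is false, \Box (\neg s \lor r) is false, so \Box s \land \Box (\neg s \lor r) is false.
    At 5: \Box s requires s at every successor {1, 2, 3, 4, 6, 7, 8}.
      s fails at 2, so \Box s is false at 5.
    At 5: \Box (\neg s \lor r) requires \neg s \lor r at every successor {1, 2, 3, 4, 6, 7, 8}.
      \neg s \lor r fails at 6, so \Box (\neg s \lor r) is false at 5.
Satisfying worlds: none.

0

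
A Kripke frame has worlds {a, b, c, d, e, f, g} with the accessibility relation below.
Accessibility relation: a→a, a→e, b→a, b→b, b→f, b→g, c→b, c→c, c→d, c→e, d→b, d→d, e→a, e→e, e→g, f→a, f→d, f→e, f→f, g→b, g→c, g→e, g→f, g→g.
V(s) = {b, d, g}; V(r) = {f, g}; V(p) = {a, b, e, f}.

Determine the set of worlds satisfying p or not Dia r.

Let φ = p or not Dia r. Evaluate φ at each world:
  a (successors {a, e}): φ is true.
  b (successors {a, b, f, g}): φ is true.
  c (successors {b, c, d, e}): φ is true.
  d (successors {b, d}): φ is true.
  e (successors {a, e, g}): φ is true.
  f (successors {a, d, e, f}): φ is true.
  g (successors {b, c, e, f, g}): φ is false.
For instance, at a:
  At a: p is true, not Dia r is true, so p or not Dia r is true.
    At a: Dia r is false, so not Dia r is true.
      At a: Dia r requires r at some successor in {a, e}.
        At a: r is false.
        At e: r is false.
      So Dia r is false at a.
Satisfying worlds: {a, b, c, d, e, f}

a, b, c, d, e, f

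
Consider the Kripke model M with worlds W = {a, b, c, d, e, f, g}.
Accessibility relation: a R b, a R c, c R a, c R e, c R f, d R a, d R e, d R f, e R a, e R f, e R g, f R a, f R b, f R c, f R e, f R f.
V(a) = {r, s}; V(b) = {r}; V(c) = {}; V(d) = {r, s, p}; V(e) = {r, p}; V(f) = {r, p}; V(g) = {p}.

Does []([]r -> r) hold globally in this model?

Let φ = []([]r -> r). Evaluate φ at each world:
  a (successors {b, c}): φ is false.
  b (successors ∅): φ is true.
  c (successors {a, e, f}): φ is true.
  d (successors {a, e, f}): φ is true.
  e (successors {a, f, g}): φ is false.
  f (successors {a, b, c, e, f}): φ is false.
  g (successors ∅): φ is true.
Detail at a (counterexample):
  At a: []([]r -> r) requires []r -> r at every successor {b, c}.
    []r -> r fails at c, so []([]r -> r) is false at a.
      At c: []r is true, r is false, so []r -> r is false.

No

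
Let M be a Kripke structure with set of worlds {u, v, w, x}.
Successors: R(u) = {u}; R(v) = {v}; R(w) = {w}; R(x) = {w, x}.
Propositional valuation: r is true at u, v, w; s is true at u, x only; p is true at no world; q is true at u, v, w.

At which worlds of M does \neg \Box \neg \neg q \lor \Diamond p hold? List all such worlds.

Let φ = \neg \Box \neg \neg q \lor \Diamond p. Evaluate φ at each world:
  u (successors {u}): φ is false.
  v (successors {v}): φ is false.
  w (successors {w}): φ is false.
  x (successors {w, x}): φ is true.
For instance, at x:
  At x: \neg \Box \neg \neg q is true, \Diamond p is false, so \neg \Box \neg \neg q \lor \Diamond p is true.
    At x: \Box \neg \neg q is false, so \neg \Box \neg \neg q is true.
      At x: \Box \neg \neg q requires \neg \neg q at every successor {w, x}.
        \neg \neg q fails at x, so \Box \neg \neg q is false at x.
    At x: \Diamond p requires p at some successor in {w, x}.
      At w: p is false.
      At x: p is false.
    So \Diamond p is false at x.
Satisfying worlds: {x}

x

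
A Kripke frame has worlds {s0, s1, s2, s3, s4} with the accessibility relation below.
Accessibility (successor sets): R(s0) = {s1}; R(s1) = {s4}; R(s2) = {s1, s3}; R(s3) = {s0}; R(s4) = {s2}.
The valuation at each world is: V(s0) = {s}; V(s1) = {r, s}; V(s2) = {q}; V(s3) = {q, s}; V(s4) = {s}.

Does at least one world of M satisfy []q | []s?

Let φ = []q | []s. Evaluate φ at each world:
  s0 (successors {s1}): φ is true.
  s1 (successors {s4}): φ is true.
  s2 (successors {s1, s3}): φ is true.
  s3 (successors {s0}): φ is true.
  s4 (successors {s2}): φ is true.
Detail at s0 (witness):
  At s0: []q is false, []s is true, so []q | []s is true.
    At s0: []q requires q at every successor {s1}.
      q fails at s1, so []q is false at s0.
    At s0: []s requires s at every successor {s1}.
      At s1: s is true.
    So []s is true at s0.

Yes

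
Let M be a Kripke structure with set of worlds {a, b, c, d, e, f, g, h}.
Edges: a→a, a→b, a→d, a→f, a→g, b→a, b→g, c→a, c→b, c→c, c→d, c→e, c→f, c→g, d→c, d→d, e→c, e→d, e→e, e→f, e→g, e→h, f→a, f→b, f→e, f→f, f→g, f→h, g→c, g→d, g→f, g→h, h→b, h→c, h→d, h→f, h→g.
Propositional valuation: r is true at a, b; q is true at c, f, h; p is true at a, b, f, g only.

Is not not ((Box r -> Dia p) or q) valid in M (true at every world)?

Yes

Let φ = not not ((Box r -> Dia p) or q). Evaluate φ at each world:
  a (successors {a, b, d, f, g}): φ is true.
  b (successors {a, g}): φ is true.
  c (successors {a, b, c, d, e, f, g}): φ is true.
  d (successors {c, d}): φ is true.
  e (successors {c, d, e, f, g, h}): φ is true.
  f (successors {a, b, e, f, g, h}): φ is true.
  g (successors {c, d, f, h}): φ is true.
  h (successors {b, c, d, f, g}): φ is true.
For instance, at b:
  At b: not ((Box r -> Dia p) or q) is false, so not not ((Box r -> Dia p) or q) is true.
    At b: (Box r -> Dia p) or q is true, so not ((Box r -> Dia p) or q) is false.
      At b: Box r -> Dia p is true, q is false, so (Box r -> Dia p) or q is true.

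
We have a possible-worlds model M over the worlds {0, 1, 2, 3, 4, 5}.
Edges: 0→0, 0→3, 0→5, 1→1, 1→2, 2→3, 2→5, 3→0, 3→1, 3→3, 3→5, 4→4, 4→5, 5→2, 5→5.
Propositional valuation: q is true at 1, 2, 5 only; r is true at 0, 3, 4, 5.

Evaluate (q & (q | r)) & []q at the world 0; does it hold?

At 0: q & (q | r) is false, []q is false, so (q & (q | r)) & []q is false.
  At 0: []q requires q at every successor {0, 3, 5}.
    q fails at 0, so []q is false at 0.

No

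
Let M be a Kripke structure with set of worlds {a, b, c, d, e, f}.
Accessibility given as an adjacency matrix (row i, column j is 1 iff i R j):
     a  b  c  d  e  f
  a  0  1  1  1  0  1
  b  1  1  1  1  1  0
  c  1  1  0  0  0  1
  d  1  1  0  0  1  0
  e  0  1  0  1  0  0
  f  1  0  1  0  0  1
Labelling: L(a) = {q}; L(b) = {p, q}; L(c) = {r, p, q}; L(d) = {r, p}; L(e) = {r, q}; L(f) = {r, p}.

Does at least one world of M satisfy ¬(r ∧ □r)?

Let φ = ¬(r ∧ □r). Evaluate φ at each world:
  a (successors {b, c, d, f}): φ is true.
  b (successors {a, b, c, d, e}): φ is true.
  c (successors {a, b, f}): φ is true.
  d (successors {a, b, e}): φ is true.
  e (successors {b, d}): φ is true.
  f (successors {a, c, f}): φ is true.
Detail at a (witness):
  At a: r ∧ □r is false, so ¬(r ∧ □r) is true.
    At a: r is false, □r is false, so r ∧ □r is false.
      At a: □r requires r at every successor {b, c, d, f}.
        r fails at b, so □r is false at a.

Yes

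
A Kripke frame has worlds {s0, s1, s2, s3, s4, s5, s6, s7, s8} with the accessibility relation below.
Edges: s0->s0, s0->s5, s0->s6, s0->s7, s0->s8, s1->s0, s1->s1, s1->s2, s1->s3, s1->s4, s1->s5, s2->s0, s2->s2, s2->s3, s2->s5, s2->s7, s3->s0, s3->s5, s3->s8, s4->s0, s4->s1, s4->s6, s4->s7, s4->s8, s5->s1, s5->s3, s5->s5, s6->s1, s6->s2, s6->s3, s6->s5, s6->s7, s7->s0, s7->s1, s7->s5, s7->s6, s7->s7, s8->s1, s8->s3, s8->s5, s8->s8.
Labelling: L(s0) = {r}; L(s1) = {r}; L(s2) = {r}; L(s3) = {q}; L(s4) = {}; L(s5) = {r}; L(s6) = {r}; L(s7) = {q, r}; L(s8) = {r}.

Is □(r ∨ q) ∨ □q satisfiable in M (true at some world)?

Yes

Recall that □ψ holds at a world iff ψ holds at every accessible world, and ◇ψ holds iff ψ holds at some accessible world.
Let φ = □(r ∨ q) ∨ □q. Evaluate φ at each world:
  s0 (successors {s0, s5, s6, s7, s8}): φ is true.
  s1 (successors {s0, s1, s2, s3, s4, s5}): φ is false.
  s2 (successors {s0, s2, s3, s5, s7}): φ is true.
  s3 (successors {s0, s5, s8}): φ is true.
  s4 (successors {s0, s1, s6, s7, s8}): φ is true.
  s5 (successors {s1, s3, s5}): φ is true.
  s6 (successors {s1, s2, s3, s5, s7}): φ is true.
  s7 (successors {s0, s1, s5, s6, s7}): φ is true.
  s8 (successors {s1, s3, s5, s8}): φ is true.
Detail at s0 (witness):
  At s0: □(r ∨ q) is true, □q is false, so □(r ∨ q) ∨ □q is true.
    At s0: □(r ∨ q) requires r ∨ q at every successor {s0, s5, s6, s7, s8}.
      At s0: r ∨ q is true.
      At s5: r ∨ q is true.
      At s6: r ∨ q is true.
      At s7: r ∨ q is true.
      At s8: r ∨ q is true.
    So □(r ∨ q) is true at s0.
    At s0: □q requires q at every successor {s0, s5, s6, s7, s8}.
      q fails at s0, so □q is false at s0.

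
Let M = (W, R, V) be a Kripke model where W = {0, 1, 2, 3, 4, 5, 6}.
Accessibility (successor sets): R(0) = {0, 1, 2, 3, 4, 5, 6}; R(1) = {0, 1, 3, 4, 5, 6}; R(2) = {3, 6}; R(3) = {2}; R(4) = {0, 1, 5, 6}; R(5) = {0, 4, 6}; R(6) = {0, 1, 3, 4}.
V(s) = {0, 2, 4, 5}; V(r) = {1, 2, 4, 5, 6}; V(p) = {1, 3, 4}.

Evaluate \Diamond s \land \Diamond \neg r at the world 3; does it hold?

No

At 3: \Diamond s is true, \Diamond \neg r is false, so \Diamond s \land \Diamond \neg r is false.
  At 3: \Diamond s requires s at some successor in {2}.
    s holds at 2, so \Diamond s is true at 3.
  At 3: \Diamond \neg r requires \neg r at some successor in {2}.
    At 2: \neg r is false.
  So \Diamond \neg r is false at 3.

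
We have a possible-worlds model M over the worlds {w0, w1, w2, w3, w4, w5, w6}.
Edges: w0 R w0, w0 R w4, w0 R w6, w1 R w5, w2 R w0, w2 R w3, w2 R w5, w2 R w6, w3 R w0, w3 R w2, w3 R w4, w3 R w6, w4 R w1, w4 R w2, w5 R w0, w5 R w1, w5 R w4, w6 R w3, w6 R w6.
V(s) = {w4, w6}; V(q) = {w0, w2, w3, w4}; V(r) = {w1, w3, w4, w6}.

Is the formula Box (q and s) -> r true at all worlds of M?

Recall that Box ψ holds at a world iff ψ holds at every accessible world, and Dia ψ holds iff ψ holds at some accessible world.
Let φ = Box (q and s) -> r. Evaluate φ at each world:
  w0 (successors {w0, w4, w6}): φ is true.
  w1 (successors {w5}): φ is true.
  w2 (successors {w0, w3, w5, w6}): φ is true.
  w3 (successors {w0, w2, w4, w6}): φ is true.
  w4 (successors {w1, w2}): φ is true.
  w5 (successors {w0, w1, w4}): φ is true.
  w6 (successors {w3, w6}): φ is true.
For instance, at w5:
  At w5: Box (q and s) is false, r is false, so Box (q and s) -> r is true.
    At w5: Box (q and s) requires q and s at every successor {w0, w1, w4}.
      q and s fails at w0, so Box (q and s) is false at w5.

Yes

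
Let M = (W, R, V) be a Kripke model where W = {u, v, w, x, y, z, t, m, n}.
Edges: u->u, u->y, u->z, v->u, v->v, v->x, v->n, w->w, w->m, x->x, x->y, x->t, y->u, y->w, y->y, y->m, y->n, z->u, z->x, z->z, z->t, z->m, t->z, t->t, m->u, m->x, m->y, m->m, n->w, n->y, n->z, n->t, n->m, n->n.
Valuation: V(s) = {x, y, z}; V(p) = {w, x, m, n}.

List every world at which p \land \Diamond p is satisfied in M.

Let φ = p \land \Diamond p. Evaluate φ at each world:
  u (successors {u, y, z}): φ is false.
  v (successors {u, v, x, n}): φ is false.
  w (successors {w, m}): φ is true.
  x (successors {x, y, t}): φ is true.
  y (successors {u, w, y, m, n}): φ is false.
  z (successors {u, x, z, t, m}): φ is false.
  t (successors {z, t}): φ is false.
  m (successors {u, x, y, m}): φ is true.
  n (successors {w, y, z, t, m, n}): φ is true.
For instance, at y:
  At y: p is false, \Diamond p is true, so p \land \Diamond p is false.
    At y: \Diamond p requires p at some successor in {u, w, y, m, n}.
      p holds at w, so \Diamond p is true at y.
Satisfying worlds: {w, x, m, n}

w, x, m, n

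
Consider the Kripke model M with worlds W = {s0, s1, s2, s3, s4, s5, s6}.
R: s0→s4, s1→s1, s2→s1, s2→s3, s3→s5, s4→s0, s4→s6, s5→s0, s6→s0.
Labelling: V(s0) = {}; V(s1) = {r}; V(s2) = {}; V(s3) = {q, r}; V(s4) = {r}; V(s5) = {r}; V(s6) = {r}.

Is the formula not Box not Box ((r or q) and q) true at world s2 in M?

No

At s2: Box not Box ((r or q) and q) is true, so not Box not Box ((r or q) and q) is false.
  At s2: Box not Box ((r or q) and q) requires not Box ((r or q) and q) at every successor {s1, s3}.
      At s1: Box ((r or q) and q) is false, so not Box ((r or q) and q) is true.
      At s3: Box ((r or q) and q) is false, so not Box ((r or q) and q) is true.
  So Box not Box ((r or q) and q) is true at s2.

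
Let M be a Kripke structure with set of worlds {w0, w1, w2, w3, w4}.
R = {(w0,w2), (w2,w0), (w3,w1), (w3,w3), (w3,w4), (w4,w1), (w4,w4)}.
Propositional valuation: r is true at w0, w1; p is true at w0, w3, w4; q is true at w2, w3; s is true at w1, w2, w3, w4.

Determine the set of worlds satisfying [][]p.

Let φ = [][]p. Evaluate φ at each world:
  w0 (successors {w2}): φ is true.
  w1 (successors ∅): φ is true.
  w2 (successors {w0}): φ is false.
  w3 (successors {w1, w3, w4}): φ is false.
  w4 (successors {w1, w4}): φ is false.
For instance, at w4:
  At w4: [][]p requires []p at every successor {w1, w4}.
    []p fails at w4, so [][]p is false at w4.
      At w4: []p requires p at every successor {w1, w4}.
        p fails at w1, so []p is false at w4.
Satisfying worlds: {w0, w1}

w0, w1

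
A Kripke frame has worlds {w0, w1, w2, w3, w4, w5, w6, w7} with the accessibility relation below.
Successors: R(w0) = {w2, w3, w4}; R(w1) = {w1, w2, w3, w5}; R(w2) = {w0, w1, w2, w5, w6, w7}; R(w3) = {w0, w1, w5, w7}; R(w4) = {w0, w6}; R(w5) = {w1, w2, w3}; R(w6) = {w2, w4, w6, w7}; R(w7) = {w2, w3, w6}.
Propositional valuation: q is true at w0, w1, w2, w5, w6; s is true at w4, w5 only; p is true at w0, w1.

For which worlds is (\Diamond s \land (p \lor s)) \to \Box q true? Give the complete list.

w2, w3, w4, w5, w6, w7

Let φ = (\Diamond s \land (p \lor s)) \to \Box q. Evaluate φ at each world:
  w0 (successors {w2, w3, w4}): φ is false.
  w1 (successors {w1, w2, w3, w5}): φ is false.
  w2 (successors {w0, w1, w2, w5, w6, w7}): φ is true.
  w3 (successors {w0, w1, w5, w7}): φ is true.
  w4 (successors {w0, w6}): φ is true.
  w5 (successors {w1, w2, w3}): φ is true.
  w6 (successors {w2, w4, w6, w7}): φ is true.
  w7 (successors {w2, w3, w6}): φ is true.
For instance, at w6:
  At w6: \Diamond s \land (p \lor s) is false, \Box q is false, so (\Diamond s \land (p \lor s)) \to \Box q is true.
    At w6: \Diamond s is true, p \lor s is false, so \Diamond s \land (p \lor s) is false.
      At w6: \Diamond s requires s at some successor in {w2, w4, w6, w7}.
        s holds at w4, so \Diamond s is true at w6.
    At w6: \Box q requires q at every successor {w2, w4, w6, w7}.
      q fails at w4, so \Box q is false at w6.
Satisfying worlds: {w2, w3, w4, w5, w6, w7}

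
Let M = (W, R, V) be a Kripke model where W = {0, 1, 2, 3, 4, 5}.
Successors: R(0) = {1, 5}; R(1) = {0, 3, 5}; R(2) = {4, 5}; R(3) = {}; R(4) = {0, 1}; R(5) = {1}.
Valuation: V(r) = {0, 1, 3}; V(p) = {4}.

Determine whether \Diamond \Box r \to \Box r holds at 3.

At 3: \Diamond \Box r is false, \Box r is true, so \Diamond \Box r \to \Box r is true.
  At 3: no accessible worlds, so \Diamond \Box r is false.
  At 3: no accessible worlds, so \Box r holds vacuously.

Yes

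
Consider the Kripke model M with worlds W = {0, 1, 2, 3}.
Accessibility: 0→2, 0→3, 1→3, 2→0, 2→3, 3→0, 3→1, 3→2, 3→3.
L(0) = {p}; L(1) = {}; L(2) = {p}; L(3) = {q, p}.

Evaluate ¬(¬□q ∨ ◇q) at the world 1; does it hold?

No

Recall that □ψ holds at a world iff ψ holds at every accessible world, and ◇ψ holds iff ψ holds at some accessible world.
At 1: ¬□q ∨ ◇q is true, so ¬(¬□q ∨ ◇q) is false.
  At 1: ¬□q is false, ◇q is true, so ¬□q ∨ ◇q is true.
    At 1: □q is true, so ¬□q is false.
      At 1: □q requires q at every successor {3}.
        At 3: q is true.
      So □q is true at 1.
    At 1: ◇q requires q at some successor in {3}.
      q holds at 3, so ◇q is true at 1.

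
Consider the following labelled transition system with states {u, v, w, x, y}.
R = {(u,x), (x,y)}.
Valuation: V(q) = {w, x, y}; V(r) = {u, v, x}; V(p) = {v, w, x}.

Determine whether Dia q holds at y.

No

At y: no accessible worlds, so Dia q is false.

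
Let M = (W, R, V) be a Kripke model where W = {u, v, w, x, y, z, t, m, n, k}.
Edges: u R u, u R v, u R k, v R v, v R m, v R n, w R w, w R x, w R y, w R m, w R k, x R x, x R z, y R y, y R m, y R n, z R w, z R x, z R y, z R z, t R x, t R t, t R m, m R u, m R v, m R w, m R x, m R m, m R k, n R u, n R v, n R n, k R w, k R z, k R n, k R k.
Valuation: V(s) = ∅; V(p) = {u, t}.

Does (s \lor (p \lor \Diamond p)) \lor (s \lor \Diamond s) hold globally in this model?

Let φ = (s \lor (p \lor \Diamond p)) \lor (s \lor \Diamond s). Evaluate φ at each world:
  u (successors {u, v, k}): φ is true.
  v (successors {v, m, n}): φ is false.
  w (successors {w, x, y, m, k}): φ is false.
  x (successors {x, z}): φ is false.
  y (successors {y, m, n}): φ is false.
  z (successors {w, x, y, z}): φ is false.
  t (successors {x, t, m}): φ is true.
  m (successors {u, v, w, x, m, k}): φ is true.
  n (successors {u, v, n}): φ is true.
  k (successors {w, z, n, k}): φ is false.
Detail at v (counterexample):
  At v: s \lor (p \lor \Diamond p) is false, s \lor \Diamond s is false, so (s \lor (p \lor \Diamond p)) \lor (s \lor \Diamond s) is false.
    At v: s is false, p \lor \Diamond p is false, so s \lor (p \lor \Diamond p) is false.
      At v: p is false, \Diamond p is false, so p \lor \Diamond p is false.
    At v: s is false, \Diamond s is false, so s \lor \Diamond s is false.
      At v: \Diamond s requires s at some successor in {v, m, n}.
        At v: s is false.
        At m: s is false.
        At n: s is false.
      So \Diamond s is false at v.

No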